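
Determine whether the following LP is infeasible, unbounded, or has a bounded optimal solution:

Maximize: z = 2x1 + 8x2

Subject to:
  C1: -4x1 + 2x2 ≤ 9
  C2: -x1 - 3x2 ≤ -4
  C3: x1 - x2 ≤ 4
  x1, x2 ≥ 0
Feasible point: (0, 2) satisfies every constraint, so the LP is feasible.
Direction d = (1, 1): for each constraint row a, a·d ≤ 0 —
  (-4)(1) + (2)(1) = -2 ≤ 0
  (-1)(1) + (-3)(1) = -4 ≤ 0
  (1)(1) + (-1)(1) = 0 ≤ 0
and d ≥ 0, so (0, 2) + t·d stays feasible for every t ≥ 0. Along this ray z = 2x1 + 8x2 changes by 10 per unit t, so z → +∞.

Unbounded — the objective can increase without bound over the feasible region.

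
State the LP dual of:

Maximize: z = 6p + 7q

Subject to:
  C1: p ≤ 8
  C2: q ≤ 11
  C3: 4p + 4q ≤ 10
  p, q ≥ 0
Minimize: z = 8y1 + 11y2 + 10y3

Subject to:
  C1: -y1 - 4y3 ≤ -6
  C2: -y2 - 4y3 ≤ -7
  y1, y2, y3 ≥ 0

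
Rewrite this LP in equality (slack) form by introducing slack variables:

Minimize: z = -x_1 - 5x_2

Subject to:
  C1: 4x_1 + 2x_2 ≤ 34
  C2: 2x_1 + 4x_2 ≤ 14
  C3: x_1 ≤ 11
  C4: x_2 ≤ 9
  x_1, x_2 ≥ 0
min z = -x_1 - 5x_2

s.t.
  4x_1 + 2x_2 + s1 = 34
  2x_1 + 4x_2 + s2 = 14
  x_1 + s3 = 11
  x_2 + s4 = 9
  x_1, x_2, s1, s2, s3, s4 ≥ 0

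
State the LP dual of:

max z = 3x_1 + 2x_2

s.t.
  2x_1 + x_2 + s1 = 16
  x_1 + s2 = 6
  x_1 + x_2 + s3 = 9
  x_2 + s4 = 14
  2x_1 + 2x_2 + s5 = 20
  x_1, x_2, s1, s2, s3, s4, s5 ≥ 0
Minimize: z = 16y1 + 6y2 + 9y3 + 14y4 + 20y5

Subject to:
  C1: -2y1 - y2 - y3 - 2y5 ≤ -3
  C2: -y1 - y3 - y4 - 2y5 ≤ -2
  y1, y2, y3, y4, y5 ≥ 0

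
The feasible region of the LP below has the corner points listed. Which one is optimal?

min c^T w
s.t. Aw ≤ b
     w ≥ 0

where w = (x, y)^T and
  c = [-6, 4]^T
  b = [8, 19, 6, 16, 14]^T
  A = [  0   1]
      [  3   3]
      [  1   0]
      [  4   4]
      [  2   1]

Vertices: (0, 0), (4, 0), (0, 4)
Evaluating z = -6x + 4y at each vertex:
  (0, 0): z = 0
  (4, 0): z = -24
  (0, 4): z = 16

The smallest value is z = -24, attained at (4, 0).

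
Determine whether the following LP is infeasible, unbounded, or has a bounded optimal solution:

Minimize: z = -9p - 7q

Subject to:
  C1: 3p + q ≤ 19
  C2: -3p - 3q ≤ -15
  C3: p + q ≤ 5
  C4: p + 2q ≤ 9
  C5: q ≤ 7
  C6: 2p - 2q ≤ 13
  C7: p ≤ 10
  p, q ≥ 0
The point (5, 0) satisfies every constraint, so the LP is feasible; the constraints give p ≤ 10 and q ≤ 7, which with p, q ≥ 0 keep the feasible region inside a bounded box. A feasible, bounded LP attains a finite optimum at a vertex.

Evaluating z = -9p - 7q at each vertex:
  (5, 0): z = -45
  (1, 4): z = -37

Bounded optimum: z* = -45 at (5, 0).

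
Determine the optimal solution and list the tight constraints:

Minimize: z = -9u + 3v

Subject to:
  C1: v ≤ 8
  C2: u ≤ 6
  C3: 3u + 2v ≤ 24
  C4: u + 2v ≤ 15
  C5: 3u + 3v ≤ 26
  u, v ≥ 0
Optimal: u = 6, v = 0
Binding: C2, v ≥ 0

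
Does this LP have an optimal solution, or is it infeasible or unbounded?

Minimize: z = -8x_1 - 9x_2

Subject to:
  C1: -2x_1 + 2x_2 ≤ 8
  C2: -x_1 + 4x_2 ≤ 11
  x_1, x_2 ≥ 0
Feasible point: (0, 0) satisfies every constraint, so the LP is feasible.
Direction d = (1, 0): for each constraint row a, a·d ≤ 0 —
  (-2)(1) + (2)(0) = -2 ≤ 0
  (-1)(1) + (4)(0) = -1 ≤ 0
and d ≥ 0, so (0, 0) + t·d stays feasible for every t ≥ 0. Along this ray z = -8x_1 - 9x_2 changes by -8 per unit t, so z → −∞.

Unbounded — the objective can decrease without bound over the feasible region.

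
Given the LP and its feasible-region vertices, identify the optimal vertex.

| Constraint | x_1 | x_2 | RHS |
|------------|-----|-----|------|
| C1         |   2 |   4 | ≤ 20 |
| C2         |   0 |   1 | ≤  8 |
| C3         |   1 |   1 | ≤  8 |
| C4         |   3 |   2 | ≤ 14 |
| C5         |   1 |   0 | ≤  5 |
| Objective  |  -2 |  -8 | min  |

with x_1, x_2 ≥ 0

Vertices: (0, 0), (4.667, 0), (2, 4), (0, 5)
Evaluating z = -2x_1 - 8x_2 at each vertex:
  (0, 0): z = 0
  (4.667, 0): z = -9.333
  (2, 4): z = -36
  (0, 5): z = -40

The smallest value is z = -40, attained at (0, 5).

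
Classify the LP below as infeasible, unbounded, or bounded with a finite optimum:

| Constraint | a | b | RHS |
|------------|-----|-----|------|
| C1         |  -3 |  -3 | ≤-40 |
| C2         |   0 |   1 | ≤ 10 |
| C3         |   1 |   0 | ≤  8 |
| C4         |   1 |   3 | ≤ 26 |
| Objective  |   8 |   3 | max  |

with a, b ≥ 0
The point (8, 6) satisfies every constraint, so the LP is feasible; the constraints give a ≤ 8 and b ≤ 10, which with a, b ≥ 0 keep the feasible region inside a bounded box. A feasible, bounded LP attains a finite optimum at a vertex.

Feasible with finite optimum z* = 82 at (8, 6).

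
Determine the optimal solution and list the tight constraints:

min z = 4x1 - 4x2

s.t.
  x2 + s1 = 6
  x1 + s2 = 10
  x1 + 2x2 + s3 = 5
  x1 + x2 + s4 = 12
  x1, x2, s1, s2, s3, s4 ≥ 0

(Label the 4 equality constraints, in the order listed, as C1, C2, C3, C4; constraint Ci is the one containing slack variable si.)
Optimal: x1 = 0, x2 = 2.5
Slack at optimum:
  C1: slack = 3.5
  C2: slack = 10
  C3: slack = 0 (binding)
  C4: slack = 9.5
  x1 ≥ 0: x1 = 0 (binding)
  x2 ≥ 0: x2 = 2.5
Binding constraints: C3, x1 ≥ 0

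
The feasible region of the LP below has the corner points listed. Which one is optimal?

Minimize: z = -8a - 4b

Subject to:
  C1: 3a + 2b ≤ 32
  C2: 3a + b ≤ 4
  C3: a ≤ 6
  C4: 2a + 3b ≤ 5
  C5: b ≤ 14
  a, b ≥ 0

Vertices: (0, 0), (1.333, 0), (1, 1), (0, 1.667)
Evaluating z = -8a - 4b at each vertex:
  (0, 0): z = 0
  (1.333, 0): z = -10.67
  (1, 1): z = -12
  (0, 1.667): z = -6.667

The smallest value is z = -12, attained at (1, 1).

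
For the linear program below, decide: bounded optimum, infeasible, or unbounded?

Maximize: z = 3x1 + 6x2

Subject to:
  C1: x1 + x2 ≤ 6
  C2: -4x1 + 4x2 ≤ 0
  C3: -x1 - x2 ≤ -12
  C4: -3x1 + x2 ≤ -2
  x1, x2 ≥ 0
C1 requires x1 + x2 ≤ 6, while C3 (-x1 - x2 ≤ -12) is equivalent to x1 + x2 ≥ 12. Together they would need 12 ≤ x1 + x2 ≤ 6, which is impossible since 12 > 6. No point satisfies all constraints.

The feasible region is empty; the LP is infeasible.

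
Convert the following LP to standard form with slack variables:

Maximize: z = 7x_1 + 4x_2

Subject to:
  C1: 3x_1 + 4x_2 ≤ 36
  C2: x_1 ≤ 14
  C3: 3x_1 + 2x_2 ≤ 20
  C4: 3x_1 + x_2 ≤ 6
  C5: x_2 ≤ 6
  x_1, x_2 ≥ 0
max z = 7x_1 + 4x_2

s.t.
  3x_1 + 4x_2 + s1 = 36
  x_1 + s2 = 14
  3x_1 + 2x_2 + s3 = 20
  3x_1 + x_2 + s4 = 6
  x_2 + s5 = 6
  x_1, x_2, s1, s2, s3, s4, s5 ≥ 0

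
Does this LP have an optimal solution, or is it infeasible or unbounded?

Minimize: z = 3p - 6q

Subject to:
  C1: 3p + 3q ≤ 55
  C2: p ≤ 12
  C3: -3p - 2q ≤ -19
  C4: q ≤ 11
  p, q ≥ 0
The point (0, 11) satisfies every constraint, so the LP is feasible; the constraints give p ≤ 12 and q ≤ 11, which with p, q ≥ 0 keep the feasible region inside a bounded box. A feasible, bounded LP attains a finite optimum at a vertex.

Evaluating z = 3p - 6q at each vertex:
  (6.333, 0): z = 19
  (12, 0): z = 36
  (12, 6.333): z = -2
  (7.333, 11): z = -44
  (0, 11): z = -66
  (0, 9.5): z = -57

Bounded optimum: z* = -66 at (0, 11).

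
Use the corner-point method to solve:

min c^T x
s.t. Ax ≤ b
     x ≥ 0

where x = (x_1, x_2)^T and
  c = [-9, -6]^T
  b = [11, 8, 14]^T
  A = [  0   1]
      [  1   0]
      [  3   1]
Each vertex is the intersection of two constraint boundaries that also satisfies all remaining constraints:
  x_1 = 0 and x_2 = 0 → (0, 0)
  3x_1 + x_2 = 14 and x_2 = 0 → (4.667, 0)
  x_2 = 11 and 3x_1 + x_2 = 14 → (1, 11)
  x_2 = 11 and x_1 = 0 → (0, 11)

Evaluating z = -9x_1 - 6x_2 at each vertex:
  (0, 0): z = 0
  (4.667, 0): z = -42
  (1, 11): z = -75
  (0, 11): z = -66

The minimum is at (1, 11) with z = -75.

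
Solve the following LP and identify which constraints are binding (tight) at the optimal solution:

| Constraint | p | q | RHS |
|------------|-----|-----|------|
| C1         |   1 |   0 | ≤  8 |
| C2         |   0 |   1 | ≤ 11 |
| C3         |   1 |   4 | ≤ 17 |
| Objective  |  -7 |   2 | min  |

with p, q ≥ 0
Optimal: p = 8, q = 0
Binding: C1, q ≥ 0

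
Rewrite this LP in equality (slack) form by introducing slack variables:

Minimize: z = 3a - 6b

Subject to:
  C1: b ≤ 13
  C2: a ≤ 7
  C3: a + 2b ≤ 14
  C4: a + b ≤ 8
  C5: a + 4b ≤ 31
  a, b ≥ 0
min z = 3a - 6b

s.t.
  b + s1 = 13
  a + s2 = 7
  a + 2b + s3 = 14
  a + b + s4 = 8
  a + 4b + s5 = 31
  a, b, s1, s2, s3, s4, s5 ≥ 0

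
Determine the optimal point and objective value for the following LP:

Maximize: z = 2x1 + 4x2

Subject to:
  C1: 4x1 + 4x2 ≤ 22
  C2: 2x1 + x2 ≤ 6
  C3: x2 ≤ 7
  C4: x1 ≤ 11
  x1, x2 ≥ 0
Each vertex is the intersection of two constraint boundaries that also satisfies all remaining constraints:
  x1 = 0 and x2 = 0 → (0, 0)
  2x1 + x2 = 6 and x2 = 0 → (3, 0)
  4x1 + 4x2 = 22 and 2x1 + x2 = 6 → (0.5, 5)
  4x1 + 4x2 = 22 and x1 = 0 → (0, 5.5)

Evaluating z = 2x1 + 4x2 at each vertex:
  (0, 0): z = 0
  (3, 0): z = 6
  (0.5, 5): z = 21
  (0, 5.5): z = 22

The maximum is at (0, 5.5) with z = 22.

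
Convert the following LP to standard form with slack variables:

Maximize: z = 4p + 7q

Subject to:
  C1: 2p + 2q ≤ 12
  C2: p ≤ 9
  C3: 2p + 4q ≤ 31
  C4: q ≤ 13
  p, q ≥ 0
max z = 4p + 7q

s.t.
  2p + 2q + s1 = 12
  p + s2 = 9
  2p + 4q + s3 = 31
  q + s4 = 13
  p, q, s1, s2, s3, s4 ≥ 0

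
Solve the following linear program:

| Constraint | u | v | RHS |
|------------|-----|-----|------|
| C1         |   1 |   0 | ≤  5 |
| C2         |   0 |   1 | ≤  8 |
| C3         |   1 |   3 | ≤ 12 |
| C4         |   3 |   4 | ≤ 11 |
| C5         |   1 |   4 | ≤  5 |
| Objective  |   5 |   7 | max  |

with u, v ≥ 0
u = 3, v = 0.5, z = 18.5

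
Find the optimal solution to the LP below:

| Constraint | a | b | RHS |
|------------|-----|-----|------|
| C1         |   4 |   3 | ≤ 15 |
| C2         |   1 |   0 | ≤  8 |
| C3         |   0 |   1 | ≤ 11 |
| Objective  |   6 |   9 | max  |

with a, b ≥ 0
Each vertex is the intersection of two constraint boundaries that also satisfies all remaining constraints:
  a = 0 and b = 0 → (0, 0)
  4a + 3b = 15 and b = 0 → (3.75, 0)
  4a + 3b = 15 and a = 0 → (0, 5)

Evaluating z = 6a + 9b at each vertex:
  (0, 0): z = 0
  (3.75, 0): z = 22.5
  (0, 5): z = 45

The maximum is at (0, 5) with z = 45.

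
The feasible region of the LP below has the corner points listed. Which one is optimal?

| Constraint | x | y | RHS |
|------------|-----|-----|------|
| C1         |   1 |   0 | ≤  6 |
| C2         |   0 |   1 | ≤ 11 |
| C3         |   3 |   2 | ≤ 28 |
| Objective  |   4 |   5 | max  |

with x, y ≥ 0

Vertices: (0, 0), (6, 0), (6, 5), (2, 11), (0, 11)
(2, 11) with z = 63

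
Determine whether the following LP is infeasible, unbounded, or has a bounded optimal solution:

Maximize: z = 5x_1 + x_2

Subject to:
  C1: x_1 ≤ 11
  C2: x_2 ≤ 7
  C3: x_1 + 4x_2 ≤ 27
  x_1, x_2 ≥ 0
The point (11, 4) satisfies every constraint, so the LP is feasible; the constraints give x_1 ≤ 11 and x_2 ≤ 7, which with x_1, x_2 ≥ 0 keep the feasible region inside a bounded box. A feasible, bounded LP attains a finite optimum at a vertex.

Evaluating z = 5x_1 + x_2 at each vertex:
  (0, 0): z = 0
  (11, 0): z = 55
  (11, 4): z = 59
  (0, 6.75): z = 6.75

The LP has an optimal solution: (11, 4) with z = 59.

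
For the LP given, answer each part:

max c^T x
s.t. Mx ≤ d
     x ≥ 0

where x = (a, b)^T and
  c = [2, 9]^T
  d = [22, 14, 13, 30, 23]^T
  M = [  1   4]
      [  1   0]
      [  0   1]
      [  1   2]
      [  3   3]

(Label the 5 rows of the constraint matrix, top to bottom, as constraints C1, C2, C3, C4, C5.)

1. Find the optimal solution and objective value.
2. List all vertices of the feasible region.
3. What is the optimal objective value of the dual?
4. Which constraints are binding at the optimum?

1. a = 0, b = 5.5, z = 49.5
2. (0, 0), (7.667, 0), (2.889, 4.778), (0, 5.5)
3. 49.5 (by strong duality, equal to the primal optimum)
4. C1, a ≥ 0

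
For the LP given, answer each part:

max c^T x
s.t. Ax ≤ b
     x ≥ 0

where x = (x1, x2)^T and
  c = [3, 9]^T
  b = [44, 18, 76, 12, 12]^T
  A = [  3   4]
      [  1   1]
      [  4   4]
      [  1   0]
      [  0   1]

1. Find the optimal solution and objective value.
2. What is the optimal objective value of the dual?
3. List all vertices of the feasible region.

1. x1 = 0, x2 = 11, z = 99
2. 99 (by strong duality, equal to the primal optimum)
3. (0, 0), (12, 0), (12, 2), (0, 11)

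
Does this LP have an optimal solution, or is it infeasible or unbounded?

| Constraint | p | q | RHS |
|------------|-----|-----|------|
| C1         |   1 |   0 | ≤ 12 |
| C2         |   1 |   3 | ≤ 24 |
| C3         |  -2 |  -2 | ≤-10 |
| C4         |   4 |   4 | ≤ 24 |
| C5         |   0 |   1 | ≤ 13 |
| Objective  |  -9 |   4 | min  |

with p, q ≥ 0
The point (6, 0) satisfies every constraint, so the LP is feasible; the constraints give p ≤ 12 and q ≤ 13, which with p, q ≥ 0 keep the feasible region inside a bounded box. A feasible, bounded LP attains a finite optimum at a vertex.

Evaluating z = -9p + 4q at each vertex:
  (5, 0): z = -45
  (6, 0): z = -54
  (0, 6): z = 24
  (0, 5): z = 20

The LP has an optimal solution: (6, 0) with z = -54.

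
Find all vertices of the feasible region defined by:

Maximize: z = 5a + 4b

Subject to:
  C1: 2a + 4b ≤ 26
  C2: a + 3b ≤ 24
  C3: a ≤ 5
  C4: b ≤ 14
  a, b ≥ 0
Each vertex is the intersection of two constraint boundaries that also satisfies all remaining constraints:
  a = 0 and b = 0 → (0, 0)
  a = 5 and b = 0 → (5, 0)
  2a + 4b = 26 and a = 5 → (5, 4)
  2a + 4b = 26 and a = 0 → (0, 6.5)

Vertices: (0, 0), (5, 0), (5, 4), (0, 6.5)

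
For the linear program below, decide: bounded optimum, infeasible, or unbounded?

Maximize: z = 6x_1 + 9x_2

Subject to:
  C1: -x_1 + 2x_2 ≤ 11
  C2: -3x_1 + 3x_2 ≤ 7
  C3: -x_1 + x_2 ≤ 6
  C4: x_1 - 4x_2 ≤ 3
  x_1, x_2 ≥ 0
Feasible point: (0, 0) satisfies every constraint, so the LP is feasible.
Direction d = (2, 1): for each constraint row a, a·d ≤ 0 —
  (-1)(2) + (2)(1) = 0 ≤ 0
  (-3)(2) + (3)(1) = -3 ≤ 0
  (-1)(2) + (1)(1) = -1 ≤ 0
  (1)(2) + (-4)(1) = -2 ≤ 0
and d ≥ 0, so (0, 0) + t·d stays feasible for every t ≥ 0. Along this ray z = 6x_1 + 9x_2 changes by 21 per unit t, so z → +∞.

Unbounded — the objective can increase without bound over the feasible region.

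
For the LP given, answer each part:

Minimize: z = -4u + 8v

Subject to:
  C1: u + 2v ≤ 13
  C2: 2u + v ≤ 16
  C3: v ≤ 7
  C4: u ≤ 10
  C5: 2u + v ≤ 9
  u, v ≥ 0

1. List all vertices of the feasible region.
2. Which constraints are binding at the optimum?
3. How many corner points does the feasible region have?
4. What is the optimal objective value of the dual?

1. (0, 0), (4.5, 0), (1.667, 5.667), (0, 6.5)
2. C5, v ≥ 0
3. 4
4. -18 (by strong duality, equal to the primal optimum)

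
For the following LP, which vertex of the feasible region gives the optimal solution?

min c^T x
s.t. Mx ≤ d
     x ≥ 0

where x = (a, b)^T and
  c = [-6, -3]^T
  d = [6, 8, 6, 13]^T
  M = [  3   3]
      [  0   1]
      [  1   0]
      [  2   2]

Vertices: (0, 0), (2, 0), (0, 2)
Evaluating z = -6a - 3b at each vertex:
  (0, 0): z = 0
  (2, 0): z = -12
  (0, 2): z = -6

The smallest value is z = -12, attained at (2, 0).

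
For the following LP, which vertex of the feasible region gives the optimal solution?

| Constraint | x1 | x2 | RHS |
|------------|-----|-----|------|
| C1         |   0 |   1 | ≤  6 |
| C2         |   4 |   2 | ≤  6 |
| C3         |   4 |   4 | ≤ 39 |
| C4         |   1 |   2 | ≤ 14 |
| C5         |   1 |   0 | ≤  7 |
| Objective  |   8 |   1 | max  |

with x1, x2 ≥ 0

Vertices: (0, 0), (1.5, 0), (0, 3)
Evaluating z = 8x1 + x2 at each vertex:
  (0, 0): z = 0
  (1.5, 0): z = 12
  (0, 3): z = 3

The largest value is z = 12, attained at (1.5, 0).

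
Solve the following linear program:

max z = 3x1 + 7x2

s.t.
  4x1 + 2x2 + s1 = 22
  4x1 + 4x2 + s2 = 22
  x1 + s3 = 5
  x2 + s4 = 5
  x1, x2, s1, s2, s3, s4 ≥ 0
x1 = 0.5, x2 = 5, z = 36.5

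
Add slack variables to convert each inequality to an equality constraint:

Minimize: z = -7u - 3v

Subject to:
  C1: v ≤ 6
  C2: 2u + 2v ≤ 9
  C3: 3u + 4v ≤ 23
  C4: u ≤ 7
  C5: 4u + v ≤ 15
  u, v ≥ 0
min z = -7u - 3v

s.t.
  v + s1 = 6
  2u + 2v + s2 = 9
  3u + 4v + s3 = 23
  u + s4 = 7
  4u + v + s5 = 15
  u, v, s1, s2, s3, s4, s5 ≥ 0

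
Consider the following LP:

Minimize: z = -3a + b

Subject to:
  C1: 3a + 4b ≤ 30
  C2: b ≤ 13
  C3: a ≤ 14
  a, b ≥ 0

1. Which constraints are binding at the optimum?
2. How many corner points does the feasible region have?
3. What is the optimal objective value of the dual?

1. C1, b ≥ 0
2. 3
3. -30 (by strong duality, equal to the primal optimum)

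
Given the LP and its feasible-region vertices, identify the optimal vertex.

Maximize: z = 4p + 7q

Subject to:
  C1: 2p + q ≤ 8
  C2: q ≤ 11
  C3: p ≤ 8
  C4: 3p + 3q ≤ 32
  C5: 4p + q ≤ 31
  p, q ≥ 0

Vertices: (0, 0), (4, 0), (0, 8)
Evaluating z = 4p + 7q at each vertex:
  (0, 0): z = 0
  (4, 0): z = 16
  (0, 8): z = 56

The largest value is z = 56, attained at (0, 8).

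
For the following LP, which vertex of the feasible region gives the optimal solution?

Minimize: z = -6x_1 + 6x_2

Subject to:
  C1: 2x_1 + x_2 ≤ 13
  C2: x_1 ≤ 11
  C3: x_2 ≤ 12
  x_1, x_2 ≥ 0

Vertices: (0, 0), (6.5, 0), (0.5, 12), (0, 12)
(6.5, 0) with z = -39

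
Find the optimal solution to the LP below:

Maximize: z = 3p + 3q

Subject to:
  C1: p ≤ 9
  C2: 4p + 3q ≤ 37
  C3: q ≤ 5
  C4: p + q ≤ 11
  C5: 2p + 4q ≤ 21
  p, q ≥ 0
Each vertex is the intersection of two constraint boundaries that also satisfies all remaining constraints:
  p = 0 and q = 0 → (0, 0)
  p = 9 and q = 0 → (9, 0)
  p = 9 and 4p + 3q = 37 → (9, 0.3333)
  4p + 3q = 37 and 2p + 4q = 21 → (8.5, 1)
  q = 5 and 2p + 4q = 21 → (0.5, 5)
  q = 5 and p = 0 → (0, 5)

Evaluating z = 3p + 3q at each vertex:
  (0, 0): z = 0
  (9, 0): z = 27
  (9, 0.3333): z = 28
  (8.5, 1): z = 28.5
  (0.5, 5): z = 16.5
  (0, 5): z = 15

The maximum is at (8.5, 1) with z = 28.5.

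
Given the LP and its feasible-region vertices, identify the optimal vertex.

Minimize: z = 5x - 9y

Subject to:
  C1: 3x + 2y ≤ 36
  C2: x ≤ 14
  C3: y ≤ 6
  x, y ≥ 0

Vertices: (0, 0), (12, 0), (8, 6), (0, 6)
(0, 6) with z = -54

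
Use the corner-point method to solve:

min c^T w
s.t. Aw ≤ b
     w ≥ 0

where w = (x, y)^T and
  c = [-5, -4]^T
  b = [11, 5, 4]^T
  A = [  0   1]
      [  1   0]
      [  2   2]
x = 2, y = 0, z = -10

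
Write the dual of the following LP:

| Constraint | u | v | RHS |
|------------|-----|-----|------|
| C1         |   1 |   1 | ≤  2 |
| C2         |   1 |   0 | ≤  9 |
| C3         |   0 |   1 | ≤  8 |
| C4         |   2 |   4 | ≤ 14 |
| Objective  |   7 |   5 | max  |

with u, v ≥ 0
Minimize: z = 2y1 + 9y2 + 8y3 + 14y4

Subject to:
  C1: -y1 - y2 - 2y4 ≤ -7
  C2: -y1 - y3 - 4y4 ≤ -5
  y1, y2, y3, y4 ≥ 0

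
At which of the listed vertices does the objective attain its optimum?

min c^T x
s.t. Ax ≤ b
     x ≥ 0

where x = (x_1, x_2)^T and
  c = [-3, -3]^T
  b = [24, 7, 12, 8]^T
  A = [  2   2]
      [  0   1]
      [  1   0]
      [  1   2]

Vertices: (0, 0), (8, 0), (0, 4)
(8, 0) with z = -24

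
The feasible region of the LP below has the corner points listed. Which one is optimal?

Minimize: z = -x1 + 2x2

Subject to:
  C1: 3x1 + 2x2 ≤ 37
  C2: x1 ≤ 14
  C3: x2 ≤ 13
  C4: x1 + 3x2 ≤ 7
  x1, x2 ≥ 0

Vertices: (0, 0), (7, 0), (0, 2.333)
Evaluating z = -x1 + 2x2 at each vertex:
  (0, 0): z = 0
  (7, 0): z = -7
  (0, 2.333): z = 4.667

The smallest value is z = -7, attained at (7, 0).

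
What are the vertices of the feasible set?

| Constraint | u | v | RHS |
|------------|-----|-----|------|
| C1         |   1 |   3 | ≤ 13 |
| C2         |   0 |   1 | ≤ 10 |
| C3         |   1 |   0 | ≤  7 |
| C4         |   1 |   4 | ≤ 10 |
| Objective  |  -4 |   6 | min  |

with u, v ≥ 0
Each vertex is the intersection of two constraint boundaries that also satisfies all remaining constraints:
  u = 0 and v = 0 → (0, 0)
  u = 7 and v = 0 → (7, 0)
  u = 7 and u + 4v = 10 → (7, 0.75)
  u + 4v = 10 and u = 0 → (0, 2.5)

Vertices: (0, 0), (7, 0), (7, 0.75), (0, 2.5)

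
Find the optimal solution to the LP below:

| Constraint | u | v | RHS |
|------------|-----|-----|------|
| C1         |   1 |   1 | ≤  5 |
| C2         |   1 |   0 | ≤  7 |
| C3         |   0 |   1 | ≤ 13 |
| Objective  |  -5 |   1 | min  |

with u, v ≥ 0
Each vertex is the intersection of two constraint boundaries that also satisfies all remaining constraints:
  u = 0 and v = 0 → (0, 0)
  u + v = 5 and v = 0 → (5, 0)
  u + v = 5 and u = 0 → (0, 5)

Evaluating z = -5u + v at each vertex:
  (0, 0): z = 0
  (5, 0): z = -25
  (0, 5): z = 5

The minimum is at (5, 0) with z = -25.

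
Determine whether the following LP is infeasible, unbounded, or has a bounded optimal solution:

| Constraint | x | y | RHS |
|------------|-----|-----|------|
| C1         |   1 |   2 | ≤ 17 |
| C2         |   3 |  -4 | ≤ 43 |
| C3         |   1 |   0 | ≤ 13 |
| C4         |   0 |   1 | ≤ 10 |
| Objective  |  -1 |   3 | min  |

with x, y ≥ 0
The point (13, 0) satisfies every constraint, so the LP is feasible; the constraints give x ≤ 13 and y ≤ 10, which with x, y ≥ 0 keep the feasible region inside a bounded box. A feasible, bounded LP attains a finite optimum at a vertex.

Evaluating z = -x + 3y at each vertex:
  (0, 0): z = 0
  (13, 0): z = -13
  (13, 2): z = -7
  (0, 8.5): z = 25.5

Feasible with finite optimum z* = -13 at (13, 0).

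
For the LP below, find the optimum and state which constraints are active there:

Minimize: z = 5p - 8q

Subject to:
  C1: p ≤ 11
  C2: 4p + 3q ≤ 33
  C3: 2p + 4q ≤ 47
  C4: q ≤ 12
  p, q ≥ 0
Optimal: p = 0, q = 11
Slack at optimum:
  C1: slack = 11
  C2: slack = 0 (binding)
  C3: slack = 3
  C4: slack = 1
  p ≥ 0: p = 0 (binding)
  q ≥ 0: q = 11
Binding constraints: C2, p ≥ 0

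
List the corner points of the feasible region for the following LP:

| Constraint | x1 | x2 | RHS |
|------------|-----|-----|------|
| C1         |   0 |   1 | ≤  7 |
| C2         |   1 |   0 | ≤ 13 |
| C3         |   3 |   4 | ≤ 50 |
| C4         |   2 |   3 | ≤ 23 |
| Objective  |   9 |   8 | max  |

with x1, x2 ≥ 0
Each vertex is the intersection of two constraint boundaries that also satisfies all remaining constraints:
  x1 = 0 and x2 = 0 → (0, 0)
  2x1 + 3x2 = 23 and x2 = 0 → (11.5, 0)
  x2 = 7 and 2x1 + 3x2 = 23 → (1, 7)
  x2 = 7 and x1 = 0 → (0, 7)

Vertices: (0, 0), (11.5, 0), (1, 7), (0, 7)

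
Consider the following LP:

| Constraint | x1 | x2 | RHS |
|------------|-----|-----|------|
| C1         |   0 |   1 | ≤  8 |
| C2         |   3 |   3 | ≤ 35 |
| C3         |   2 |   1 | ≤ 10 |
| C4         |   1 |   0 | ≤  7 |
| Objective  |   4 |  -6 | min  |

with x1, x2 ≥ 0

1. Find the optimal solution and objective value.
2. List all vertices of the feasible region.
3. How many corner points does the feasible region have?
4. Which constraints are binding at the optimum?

1. x1 = 0, x2 = 8, z = -48
2. (0, 0), (5, 0), (1, 8), (0, 8)
3. 4
4. C1, x1 ≥ 0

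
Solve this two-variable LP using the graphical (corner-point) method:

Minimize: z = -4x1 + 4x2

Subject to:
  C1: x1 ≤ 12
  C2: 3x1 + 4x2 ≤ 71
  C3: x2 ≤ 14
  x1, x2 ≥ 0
Each vertex is the intersection of two constraint boundaries that also satisfies all remaining constraints:
  x1 = 0 and x2 = 0 → (0, 0)
  x1 = 12 and x2 = 0 → (12, 0)
  x1 = 12 and 3x1 + 4x2 = 71 → (12, 8.75)
  3x1 + 4x2 = 71 and x2 = 14 → (5, 14)
  x2 = 14 and x1 = 0 → (0, 14)

Evaluating z = -4x1 + 4x2 at each vertex:
  (0, 0): z = 0
  (12, 0): z = -48
  (12, 8.75): z = -13
  (5, 14): z = 36
  (0, 14): z = 56

The minimum is at (12, 0) with z = -48.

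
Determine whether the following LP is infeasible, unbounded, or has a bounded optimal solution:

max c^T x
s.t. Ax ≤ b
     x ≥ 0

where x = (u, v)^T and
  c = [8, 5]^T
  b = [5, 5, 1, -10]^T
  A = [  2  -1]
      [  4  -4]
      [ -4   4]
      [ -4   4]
One constraint requires 4u - 4v ≤ 5, while the constraint -4u + 4v ≤ -10 is equivalent to 4u - 4v ≥ 10. Together they would need 10 ≤ 4u - 4v ≤ 5, which is impossible since 10 > 5. No point satisfies all constraints.

The feasible region is empty; the LP is infeasible.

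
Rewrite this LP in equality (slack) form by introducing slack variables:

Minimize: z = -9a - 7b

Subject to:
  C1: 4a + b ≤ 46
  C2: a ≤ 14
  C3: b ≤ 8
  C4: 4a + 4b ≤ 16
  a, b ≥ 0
min z = -9a - 7b

s.t.
  4a + b + s1 = 46
  a + s2 = 14
  b + s3 = 8
  4a + 4b + s4 = 16
  a, b, s1, s2, s3, s4 ≥ 0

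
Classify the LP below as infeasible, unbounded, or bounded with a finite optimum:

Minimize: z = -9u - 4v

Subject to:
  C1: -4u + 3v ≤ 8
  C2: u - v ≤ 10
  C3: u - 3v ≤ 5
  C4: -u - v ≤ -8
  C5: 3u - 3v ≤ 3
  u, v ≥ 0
Feasible point: (3, 5) satisfies every constraint, so the LP is feasible.
Direction d = (1, 1): for each constraint row a, a·d ≤ 0 —
  (-4)(1) + (3)(1) = -1 ≤ 0
  (1)(1) + (-1)(1) = 0 ≤ 0
  (1)(1) + (-3)(1) = -2 ≤ 0
  (-1)(1) + (-1)(1) = -2 ≤ 0
  (3)(1) + (-3)(1) = 0 ≤ 0
and d ≥ 0, so (3, 5) + t·d stays feasible for every t ≥ 0. Along this ray z = -9u - 4v changes by -13 per unit t, so z → −∞.

The LP is unbounded; z can be made arbitrarily small.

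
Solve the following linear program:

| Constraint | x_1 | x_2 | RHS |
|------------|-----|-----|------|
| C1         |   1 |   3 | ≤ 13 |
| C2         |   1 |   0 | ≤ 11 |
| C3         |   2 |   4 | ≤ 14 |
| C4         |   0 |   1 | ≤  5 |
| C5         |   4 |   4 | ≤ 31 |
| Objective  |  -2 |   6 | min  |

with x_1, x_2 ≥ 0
Each vertex is the intersection of two constraint boundaries that also satisfies all remaining constraints:
  x_1 = 0 and x_2 = 0 → (0, 0)
  2x_1 + 4x_2 = 14 and x_2 = 0 → (7, 0)
  2x_1 + 4x_2 = 14 and x_1 = 0 → (0, 3.5)

Evaluating z = -2x_1 + 6x_2 at each vertex:
  (0, 0): z = 0
  (7, 0): z = -14
  (0, 3.5): z = 21

The minimum is at (7, 0) with z = -14.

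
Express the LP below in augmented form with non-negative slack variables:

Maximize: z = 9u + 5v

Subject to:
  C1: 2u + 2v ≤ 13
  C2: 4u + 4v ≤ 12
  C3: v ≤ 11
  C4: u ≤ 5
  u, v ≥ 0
max z = 9u + 5v

s.t.
  2u + 2v + s1 = 13
  4u + 4v + s2 = 12
  v + s3 = 11
  u + s4 = 5
  u, v, s1, s2, s3, s4 ≥ 0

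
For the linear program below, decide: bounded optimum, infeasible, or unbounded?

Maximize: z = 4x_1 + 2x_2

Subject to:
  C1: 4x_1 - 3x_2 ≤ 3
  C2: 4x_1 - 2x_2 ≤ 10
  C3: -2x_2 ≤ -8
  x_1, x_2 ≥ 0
Feasible point: (0, 4) satisfies every constraint, so the LP is feasible.
Direction d = (0, 1): for each constraint row a, a·d ≤ 0 —
  (4)(0) + (-3)(1) = -3 ≤ 0
  (4)(0) + (-2)(1) = -2 ≤ 0
  (0)(0) + (-2)(1) = -2 ≤ 0
and d ≥ 0, so (0, 4) + t·d stays feasible for every t ≥ 0. Along this ray z = 4x_1 + 2x_2 changes by 2 per unit t, so z → +∞.

Unbounded: there is a feasible ray along which z → +∞.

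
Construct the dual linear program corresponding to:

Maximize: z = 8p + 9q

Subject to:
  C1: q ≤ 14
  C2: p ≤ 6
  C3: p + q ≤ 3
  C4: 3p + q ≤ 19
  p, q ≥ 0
Minimize: z = 14y1 + 6y2 + 3y3 + 19y4

Subject to:
  C1: -y2 - y3 - 3y4 ≤ -8
  C2: -y1 - y3 - y4 ≤ -9
  y1, y2, y3, y4 ≥ 0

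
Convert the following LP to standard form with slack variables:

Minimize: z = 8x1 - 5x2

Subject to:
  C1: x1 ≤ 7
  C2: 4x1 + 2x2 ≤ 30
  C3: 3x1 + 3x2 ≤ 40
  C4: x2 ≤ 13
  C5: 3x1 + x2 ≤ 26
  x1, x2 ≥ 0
min z = 8x1 - 5x2

s.t.
  x1 + s1 = 7
  4x1 + 2x2 + s2 = 30
  3x1 + 3x2 + s3 = 40
  x2 + s4 = 13
  3x1 + x2 + s5 = 26
  x1, x2, s1, s2, s3, s4, s5 ≥ 0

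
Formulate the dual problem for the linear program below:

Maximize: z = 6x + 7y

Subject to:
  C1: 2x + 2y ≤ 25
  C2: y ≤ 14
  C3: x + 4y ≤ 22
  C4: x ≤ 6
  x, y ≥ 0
Minimize: z = 25y1 + 14y2 + 22y3 + 6y4

Subject to:
  C1: -2y1 - y3 - y4 ≤ -6
  C2: -2y1 - y2 - 4y3 ≤ -7
  y1, y2, y3, y4 ≥ 0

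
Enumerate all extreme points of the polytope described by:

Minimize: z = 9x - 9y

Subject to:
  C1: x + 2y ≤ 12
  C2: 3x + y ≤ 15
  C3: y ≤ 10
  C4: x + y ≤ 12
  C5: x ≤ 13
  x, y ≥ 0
Each vertex is the intersection of two constraint boundaries that also satisfies all remaining constraints:
  x = 0 and y = 0 → (0, 0)
  3x + y = 15 and y = 0 → (5, 0)
  x + 2y = 12 and 3x + y = 15 → (3.6, 4.2)
  x + 2y = 12 and x = 0 → (0, 6)

Vertices: (0, 0), (5, 0), (3.6, 4.2), (0, 6)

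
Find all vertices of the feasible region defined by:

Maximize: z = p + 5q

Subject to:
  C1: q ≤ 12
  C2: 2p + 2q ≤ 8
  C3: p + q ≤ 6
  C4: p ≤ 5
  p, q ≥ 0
Each vertex is the intersection of two constraint boundaries that also satisfies all remaining constraints:
  p = 0 and q = 0 → (0, 0)
  2p + 2q = 8 and q = 0 → (4, 0)
  2p + 2q = 8 and p = 0 → (0, 4)

Vertices: (0, 0), (4, 0), (0, 4)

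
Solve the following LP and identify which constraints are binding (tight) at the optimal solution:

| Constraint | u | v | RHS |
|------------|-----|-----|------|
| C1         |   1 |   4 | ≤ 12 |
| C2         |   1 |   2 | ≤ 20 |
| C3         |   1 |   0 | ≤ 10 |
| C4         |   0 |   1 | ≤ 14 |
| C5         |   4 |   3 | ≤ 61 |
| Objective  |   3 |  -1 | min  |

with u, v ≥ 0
Optimal: u = 0, v = 3
Binding: C1, u ≥ 0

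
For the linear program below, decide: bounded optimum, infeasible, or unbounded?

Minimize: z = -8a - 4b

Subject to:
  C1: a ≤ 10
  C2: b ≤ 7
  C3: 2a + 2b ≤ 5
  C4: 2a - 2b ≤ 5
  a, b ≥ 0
The point (2.5, 0) satisfies every constraint, so the LP is feasible; the constraints give a ≤ 10 and b ≤ 7, which with a, b ≥ 0 keep the feasible region inside a bounded box. A feasible, bounded LP attains a finite optimum at a vertex.

Bounded optimum: z* = -20 at (2.5, 0).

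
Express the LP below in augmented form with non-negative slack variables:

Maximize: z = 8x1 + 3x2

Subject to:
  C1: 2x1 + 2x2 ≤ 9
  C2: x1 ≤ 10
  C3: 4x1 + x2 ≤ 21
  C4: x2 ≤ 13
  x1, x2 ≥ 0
max z = 8x1 + 3x2

s.t.
  2x1 + 2x2 + s1 = 9
  x1 + s2 = 10
  4x1 + x2 + s3 = 21
  x2 + s4 = 13
  x1, x2, s1, s2, s3, s4 ≥ 0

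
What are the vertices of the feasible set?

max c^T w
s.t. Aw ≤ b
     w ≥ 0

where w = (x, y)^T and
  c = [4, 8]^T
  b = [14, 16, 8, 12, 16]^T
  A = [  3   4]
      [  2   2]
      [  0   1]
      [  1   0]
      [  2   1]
Each vertex is the intersection of two constraint boundaries that also satisfies all remaining constraints:
  x = 0 and y = 0 → (0, 0)
  3x + 4y = 14 and y = 0 → (4.667, 0)
  3x + 4y = 14 and x = 0 → (0, 3.5)

Vertices: (0, 0), (4.667, 0), (0, 3.5)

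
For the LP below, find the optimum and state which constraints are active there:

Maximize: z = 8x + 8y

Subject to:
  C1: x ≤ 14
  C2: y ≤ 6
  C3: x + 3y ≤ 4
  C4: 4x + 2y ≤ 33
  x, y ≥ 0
Optimal: x = 4, y = 0
Slack at optimum:
  C1: slack = 10
  C2: slack = 6
  C3: slack = 0 (binding)
  C4: slack = 17
  x ≥ 0: x = 4
  y ≥ 0: y = 0 (binding)
Binding constraints: C3, y ≥ 0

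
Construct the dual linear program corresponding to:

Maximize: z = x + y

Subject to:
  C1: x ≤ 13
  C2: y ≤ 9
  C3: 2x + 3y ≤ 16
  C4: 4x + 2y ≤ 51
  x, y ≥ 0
Minimize: z = 13y1 + 9y2 + 16y3 + 51y4

Subject to:
  C1: -y1 - 2y3 - 4y4 ≤ -1
  C2: -y2 - 3y3 - 2y4 ≤ -1
  y1, y2, y3, y4 ≥ 0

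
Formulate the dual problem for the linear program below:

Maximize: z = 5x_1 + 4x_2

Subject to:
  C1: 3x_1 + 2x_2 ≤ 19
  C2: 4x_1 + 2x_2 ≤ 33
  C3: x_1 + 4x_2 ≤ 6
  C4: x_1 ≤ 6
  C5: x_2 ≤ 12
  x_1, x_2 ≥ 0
Minimize: z = 19y1 + 33y2 + 6y3 + 6y4 + 12y5

Subject to:
  C1: -3y1 - 4y2 - y3 - y4 ≤ -5
  C2: -2y1 - 2y2 - 4y3 - y5 ≤ -4
  y1, y2, y3, y4, y5 ≥ 0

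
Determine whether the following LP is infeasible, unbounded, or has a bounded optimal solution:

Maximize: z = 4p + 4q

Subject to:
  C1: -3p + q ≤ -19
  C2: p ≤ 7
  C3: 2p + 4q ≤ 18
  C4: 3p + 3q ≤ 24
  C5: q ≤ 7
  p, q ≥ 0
The point (7, 1) satisfies every constraint, so the LP is feasible; the constraints give p ≤ 7 and q ≤ 7, which with p, q ≥ 0 keep the feasible region inside a bounded box. A feasible, bounded LP attains a finite optimum at a vertex.

Evaluating z = 4p + 4q at each vertex:
  (6.333, 0): z = 25.33
  (7, 0): z = 28
  (7, 1): z = 32
  (6.714, 1.143): z = 31.43

Feasible with finite optimum z* = 32 at (7, 1).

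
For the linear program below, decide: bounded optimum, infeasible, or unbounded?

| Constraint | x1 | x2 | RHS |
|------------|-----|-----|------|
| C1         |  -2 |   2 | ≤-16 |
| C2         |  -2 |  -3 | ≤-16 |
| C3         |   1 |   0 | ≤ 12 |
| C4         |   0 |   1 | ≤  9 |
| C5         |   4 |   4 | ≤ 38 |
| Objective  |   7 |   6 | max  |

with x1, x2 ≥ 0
The point (9.5, 0) satisfies every constraint, so the LP is feasible; the constraints give x1 ≤ 12 and x2 ≤ 9, which with x1, x2 ≥ 0 keep the feasible region inside a bounded box. A feasible, bounded LP attains a finite optimum at a vertex.

The LP has an optimal solution: (9.5, 0) with z = 66.5.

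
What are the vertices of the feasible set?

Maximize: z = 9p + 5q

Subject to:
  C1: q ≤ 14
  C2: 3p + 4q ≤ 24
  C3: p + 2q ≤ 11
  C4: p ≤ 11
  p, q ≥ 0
Each vertex is the intersection of two constraint boundaries that also satisfies all remaining constraints:
  p = 0 and q = 0 → (0, 0)
  3p + 4q = 24 and q = 0 → (8, 0)
  3p + 4q = 24 and p + 2q = 11 → (2, 4.5)
  p + 2q = 11 and p = 0 → (0, 5.5)

Vertices: (0, 0), (8, 0), (2, 4.5), (0, 5.5)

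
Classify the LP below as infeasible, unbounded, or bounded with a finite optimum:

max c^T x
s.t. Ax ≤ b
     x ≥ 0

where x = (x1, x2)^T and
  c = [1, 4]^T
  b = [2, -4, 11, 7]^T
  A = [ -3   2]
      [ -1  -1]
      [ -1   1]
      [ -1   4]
Feasible point: (2, 2) satisfies every constraint, so the LP is feasible.
Direction d = (1, 0): for each constraint row a, a·d ≤ 0 —
  (-3)(1) + (2)(0) = -3 ≤ 0
  (-1)(1) + (-1)(0) = -1 ≤ 0
  (-1)(1) + (1)(0) = -1 ≤ 0
  (-1)(1) + (4)(0) = -1 ≤ 0
and d ≥ 0, so (2, 2) + t·d stays feasible for every t ≥ 0. Along this ray z = x1 + 4x2 changes by 1 per unit t, so z → +∞.

Unbounded: there is a feasible ray along which z → +∞.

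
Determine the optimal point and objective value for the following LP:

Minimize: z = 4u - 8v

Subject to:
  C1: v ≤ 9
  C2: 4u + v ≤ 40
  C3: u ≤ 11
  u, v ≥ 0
u = 0, v = 9, z = -72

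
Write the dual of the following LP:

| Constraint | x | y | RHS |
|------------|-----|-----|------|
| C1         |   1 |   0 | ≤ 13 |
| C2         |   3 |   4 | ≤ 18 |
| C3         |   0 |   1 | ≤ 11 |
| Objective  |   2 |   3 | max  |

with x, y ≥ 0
Minimize: z = 13y1 + 18y2 + 11y3

Subject to:
  C1: -y1 - 3y2 ≤ -2
  C2: -4y2 - y3 ≤ -3
  y1, y2, y3 ≥ 0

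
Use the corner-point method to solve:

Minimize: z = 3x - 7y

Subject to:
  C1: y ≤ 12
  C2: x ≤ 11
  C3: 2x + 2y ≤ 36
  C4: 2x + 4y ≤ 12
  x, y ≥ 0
Each vertex is the intersection of two constraint boundaries that also satisfies all remaining constraints:
  x = 0 and y = 0 → (0, 0)
  2x + 4y = 12 and y = 0 → (6, 0)
  2x + 4y = 12 and x = 0 → (0, 3)

Evaluating z = 3x - 7y at each vertex:
  (0, 0): z = 0
  (6, 0): z = 18
  (0, 3): z = -21

The minimum is at (0, 3) with z = -21.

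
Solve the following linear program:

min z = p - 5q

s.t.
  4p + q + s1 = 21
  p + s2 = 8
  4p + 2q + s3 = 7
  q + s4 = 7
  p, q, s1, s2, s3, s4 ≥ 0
Each vertex is the intersection of two constraint boundaries that also satisfies all remaining constraints:
  p = 0 and q = 0 → (0, 0)
  4p + 2q = 7 and q = 0 → (1.75, 0)
  4p + 2q = 7 and p = 0 → (0, 3.5)

Evaluating z = p - 5q at each vertex:
  (0, 0): z = 0
  (1.75, 0): z = 1.75
  (0, 3.5): z = -17.5

The minimum is at (0, 3.5) with z = -17.5.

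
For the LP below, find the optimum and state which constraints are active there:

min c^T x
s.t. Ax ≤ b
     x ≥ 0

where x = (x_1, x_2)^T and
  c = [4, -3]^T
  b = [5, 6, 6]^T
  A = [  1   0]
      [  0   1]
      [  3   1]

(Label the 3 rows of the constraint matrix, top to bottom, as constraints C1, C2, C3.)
Optimal: x_1 = 0, x_2 = 6
Slack at optimum:
  C1: slack = 5
  C2: slack = 0 (binding)
  C3: slack = 0 (binding)
  x_1 ≥ 0: x_1 = 0 (binding)
  x_2 ≥ 0: x_2 = 6
Binding constraints: C2, C3, x_1 ≥ 0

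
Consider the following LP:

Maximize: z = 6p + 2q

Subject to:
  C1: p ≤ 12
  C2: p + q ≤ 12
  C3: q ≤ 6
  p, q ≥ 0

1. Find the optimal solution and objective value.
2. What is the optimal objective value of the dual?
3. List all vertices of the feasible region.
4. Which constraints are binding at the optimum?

1. p = 12, q = 0, z = 72
2. 72 (by strong duality, equal to the primal optimum)
3. (0, 0), (12, 0), (6, 6), (0, 6)
4. C1, C2, q ≥ 0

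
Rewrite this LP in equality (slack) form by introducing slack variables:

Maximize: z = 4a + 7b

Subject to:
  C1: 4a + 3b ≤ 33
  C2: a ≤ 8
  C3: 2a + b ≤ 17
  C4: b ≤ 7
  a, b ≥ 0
max z = 4a + 7b

s.t.
  4a + 3b + s1 = 33
  a + s2 = 8
  2a + b + s3 = 17
  b + s4 = 7
  a, b, s1, s2, s3, s4 ≥ 0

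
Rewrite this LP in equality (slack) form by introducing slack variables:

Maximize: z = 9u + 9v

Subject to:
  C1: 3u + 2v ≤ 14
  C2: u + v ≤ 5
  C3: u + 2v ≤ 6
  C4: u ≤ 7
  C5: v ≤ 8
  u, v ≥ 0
max z = 9u + 9v

s.t.
  3u + 2v + s1 = 14
  u + v + s2 = 5
  u + 2v + s3 = 6
  u + s4 = 7
  v + s5 = 8
  u, v, s1, s2, s3, s4, s5 ≥ 0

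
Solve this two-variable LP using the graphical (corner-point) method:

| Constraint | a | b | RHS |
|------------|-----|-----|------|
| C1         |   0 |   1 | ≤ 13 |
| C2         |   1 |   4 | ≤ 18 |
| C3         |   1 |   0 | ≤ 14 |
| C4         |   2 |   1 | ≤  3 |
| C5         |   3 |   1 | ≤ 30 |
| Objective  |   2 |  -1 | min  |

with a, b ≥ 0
Each vertex is the intersection of two constraint boundaries that also satisfies all remaining constraints:
  a = 0 and b = 0 → (0, 0)
  2a + b = 3 and b = 0 → (1.5, 0)
  2a + b = 3 and a = 0 → (0, 3)

Evaluating z = 2a - b at each vertex:
  (0, 0): z = 0
  (1.5, 0): z = 3
  (0, 3): z = -3

The minimum is at (0, 3) with z = -3.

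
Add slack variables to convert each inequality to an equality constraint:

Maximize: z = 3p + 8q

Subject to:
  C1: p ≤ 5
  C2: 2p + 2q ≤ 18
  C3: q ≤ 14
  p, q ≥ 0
max z = 3p + 8q

s.t.
  p + s1 = 5
  2p + 2q + s2 = 18
  q + s3 = 14
  p, q, s1, s2, s3 ≥ 0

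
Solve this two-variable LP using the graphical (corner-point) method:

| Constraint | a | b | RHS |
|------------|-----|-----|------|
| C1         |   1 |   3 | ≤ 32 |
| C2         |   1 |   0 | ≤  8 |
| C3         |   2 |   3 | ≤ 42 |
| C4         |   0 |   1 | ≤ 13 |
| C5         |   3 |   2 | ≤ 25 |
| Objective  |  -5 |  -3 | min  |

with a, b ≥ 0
Each vertex is the intersection of two constraint boundaries that also satisfies all remaining constraints:
  a = 0 and b = 0 → (0, 0)
  a = 8 and b = 0 → (8, 0)
  a = 8 and 3a + 2b = 25 → (8, 0.5)
  a + 3b = 32 and 3a + 2b = 25 → (1.571, 10.14)
  a + 3b = 32 and a = 0 → (0, 10.67)

Evaluating z = -5a - 3b at each vertex:
  (0, 0): z = 0
  (8, 0): z = -40
  (8, 0.5): z = -41.5
  (1.571, 10.14): z = -38.29
  (0, 10.67): z = -32

The minimum is at (8, 0.5) with z = -41.5.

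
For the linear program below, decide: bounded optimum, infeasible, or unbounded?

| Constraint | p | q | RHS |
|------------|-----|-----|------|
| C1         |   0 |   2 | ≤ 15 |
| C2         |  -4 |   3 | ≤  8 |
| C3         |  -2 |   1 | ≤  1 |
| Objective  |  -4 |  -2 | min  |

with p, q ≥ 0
Feasible point: (0, 0) satisfies every constraint, so the LP is feasible.
Direction d = (1, 0): for each constraint row a, a·d ≤ 0 —
  (0)(1) + (2)(0) = 0 ≤ 0
  (-4)(1) + (3)(0) = -4 ≤ 0
  (-2)(1) + (1)(0) = -2 ≤ 0
and d ≥ 0, so (0, 0) + t·d stays feasible for every t ≥ 0. Along this ray z = -4p - 2q changes by -4 per unit t, so z → −∞.

Unbounded: there is a feasible ray along which z → −∞.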